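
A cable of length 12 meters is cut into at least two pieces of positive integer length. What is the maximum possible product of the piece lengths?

81

Fill P[k] for k=2..12: at each k try every first piece i and multiply by the better of (k−i) uncut or P[k−i].
Small cases: P[2]=1, P[3]=2, P[4]=4, P[5]=6, P[6]=9.
P[7] = max(1×9, 2×6, 3×4, 4×3, 5×2, 6×1) = 12
P[8] = max(1×12, 2×9, 3×6, …, 6×2, 7×1) = 18
P[9] = max(1×18, 2×12, 3×9, …, 7×2, 8×1) = 27
P[10] = max(1×27, 2×18, 3×12, …, 8×2, 9×1) = 36
P[11] = max(1×36, 2×27, 3×18, …, 9×2, 10×1) = 54
P[12] = max(1×54, 2×36, 3×27, …, 10×2, 11×1) = 81
One optimal split: 3 + 3 + 3 + 3; product 3×3×3×3 = 81.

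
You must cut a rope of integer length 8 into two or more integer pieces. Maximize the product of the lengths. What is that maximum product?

18

Let P[k] be the best product for length k (with at least one cut). For each first piece i, the rest contributes max(k−i, P[k−i]).
P[2] = 1×max(1,0) = 1×1 = 1
P[3] = 1×max(2,1) = 1×2 = 2
P[4] = 2×max(2,1) = 2×2 = 4
P[5] = 2×max(3,2) = 2×3 = 6
P[6] = 3×max(3,2) = 3×3 = 9
P[7] = 2×max(5,6) = 2×6 = 12
P[8] = 2×max(6,9) = 2×9 = 18
One optimal split: 3 + 3 + 2; product 3×3×2 = 18.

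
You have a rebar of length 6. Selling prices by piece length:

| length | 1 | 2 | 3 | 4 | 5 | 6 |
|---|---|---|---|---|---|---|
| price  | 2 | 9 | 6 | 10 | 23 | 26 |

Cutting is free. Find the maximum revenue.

Build R[k] bottom-up: R[k] = max over allowed piece i of (p[i] + R[k−i]).
R[1] = 2
R[2] = 9
R[3] = 11  (first piece 1, then R[2]=9)
R[4] = 18  (first piece 2, then R[2]=9)
R[5] = 23
R[6] = 27  (first piece 2, then R[4]=18)
One optimal cutting: 2 + 2 + 2 → ₹9 + ₹9 + ₹9 = ₹27.

27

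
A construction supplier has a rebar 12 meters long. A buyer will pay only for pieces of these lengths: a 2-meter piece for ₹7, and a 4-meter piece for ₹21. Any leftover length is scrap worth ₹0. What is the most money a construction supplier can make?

63

Let best[k] be the best obtainable value from length k. For each k, try every first piece i and keep the best of price[i] + best[k−i].
best[1] = 0
best[2] = 7
best[3] = 7
best[4] = max(7+7, 21+0) = 21
best[5] = max(7+7, 21+0) = 21
best[6] = max(7+21, 21+7) = 28
best[7] = max(7+21, 21+7) = 28
best[8] = max(7+28, 21+21) = 42
best[9] = max(7+28, 21+21) = 42
best[10] = max(7+42, 21+28) = 49
best[11] = max(7+42, 21+28) = 49
best[12] = max(7+49, 21+42) = 63
One optimal cutting: 4 + 4 + 4 → ₹63.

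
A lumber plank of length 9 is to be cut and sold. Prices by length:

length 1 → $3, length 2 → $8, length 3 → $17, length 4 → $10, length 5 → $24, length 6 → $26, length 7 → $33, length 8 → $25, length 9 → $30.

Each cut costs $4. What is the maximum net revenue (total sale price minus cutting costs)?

43

Consider every possible first cut. r[k] is the best of p[i]+r[k−i] over all sellable i≤k, charging 4 whenever i<k.
r[1] = 3
r[2] = 8
r[3] = 17
r[4] = 16  (first piece 1, then r[3]=17)
r[5] = 24
r[6] = 30  (first piece 3, then r[3]=17)
r[7] = 33
r[8] = 37  (first piece 3, then r[5]=24)
r[9] = 43  (first piece 3, then r[6]=30)
One optimal plan: pieces 3 + 3 + 3 (2 cuts) → $51 − $8 = $43.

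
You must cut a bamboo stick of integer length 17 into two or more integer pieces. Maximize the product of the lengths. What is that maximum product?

486

Let f[k] be the best product for length k (with at least one cut). For each first piece i, the rest contributes max(k−i, f[k−i]).
f[2] = 1·max(1,0) = 1·1 = 1
f[3] = 1·max(2,1) = 1·2 = 2
f[4] = 2·max(2,1) = 2·2 = 4
f[5] = 2·max(3,2) = 2·3 = 6
f[6] = 3·max(3,2) = 3·3 = 9
f[7] = 2·max(5,6) = 2·6 = 12
f[8] = 2·max(6,9) = 2·9 = 18
f[9] = 3·max(6,9) = 3·9 = 27
f[10] = 2·max(8,18) = 2·18 = 36
f[11] = 2·max(9,27) = 2·27 = 54
f[12] = 3·max(9,27) = 3·27 = 81
f[13] = 2·max(11,54) = 2·54 = 108
f[14] = 2·max(12,81) = 2·81 = 162
f[15] = 3·max(12,81) = 3·81 = 243
f[16] = 2·max(14,162) = 2·162 = 324
f[17] = 2·max(15,243) = 2·243 = 486
One optimal split: 3 + 3 + 3 + 3 + 3 + 2; product 3·3·3·3·3·2 = 486.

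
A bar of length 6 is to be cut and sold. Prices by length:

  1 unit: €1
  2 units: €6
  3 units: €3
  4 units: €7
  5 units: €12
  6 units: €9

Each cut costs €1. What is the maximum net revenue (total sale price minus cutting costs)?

Consider every possible first cut. r[k] is the best of p[i]+r[k−i] over all sellable i≤k, charging 1 whenever i<k.
r[1] = 1
r[2] = max(1+1-1, 6+0) = 6
r[3] = max(1+6-1, 6+1-1, 3+0) = 6
r[4] = max(1+6-1, 6+6-1, 3+1-1, 7+0) = 11
r[5] = max(1+11-1, 6+6-1, 3+6-1, 7+1-1, 12+0) = 12
r[6] = max(1+12-1, 6+11-1, 3+6-1, 7+6-1, 12+1-1, 9+0) = 16
One optimal plan: pieces 2 + 2 + 2 (2 cuts) → €18 − €2 = €16.

16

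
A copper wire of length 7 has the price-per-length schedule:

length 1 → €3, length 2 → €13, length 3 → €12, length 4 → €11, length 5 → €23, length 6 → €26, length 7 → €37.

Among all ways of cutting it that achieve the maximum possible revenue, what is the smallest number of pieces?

Build r[k] bottom-up: r[k] = max over allowed piece i of (p[i] + r[k−i]).
r[1] = 3
r[2] = 13
r[3] = 16  (first piece 1, then r[2]=13)
r[4] = 26  (first piece 2, then r[2]=13)
r[5] = 29  (first piece 1, then r[4]=26)
r[6] = 39  (first piece 2, then r[4]=26)
r[7] = 42  (first piece 1, then r[6]=39)
Maximum revenue is €42.
Now minimize piece count subject to staying optimal: for each k, pieces[k] = 1 + min over i with p[i]+r[k−i]=r[k] of pieces[k−i].
pieces[4] = 2
pieces[5] = 3
pieces[6] = 3
pieces[7] = 4

4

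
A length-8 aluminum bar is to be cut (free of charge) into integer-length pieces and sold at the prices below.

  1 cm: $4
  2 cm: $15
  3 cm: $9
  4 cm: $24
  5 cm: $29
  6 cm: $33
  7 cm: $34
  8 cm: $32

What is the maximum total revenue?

Consider every possible first cut. best[k] is the best of p[i]+best[k−i] over all sellable i≤k.
best[1] = 4
best[2] = 15
best[3] = 19  (first piece 1, then best[2]=15)
best[4] = 30  (first piece 2, then best[2]=15)
best[5] = 34  (first piece 1, then best[4]=30)
best[6] = 45  (first piece 2, then best[4]=30)
best[7] = 49  (first piece 1, then best[6]=45)
best[8] = 60  (first piece 2, then best[6]=45)
One optimal cutting: 2 + 2 + 2 + 2 → $15 + $15 + $15 + $15 = $60.

60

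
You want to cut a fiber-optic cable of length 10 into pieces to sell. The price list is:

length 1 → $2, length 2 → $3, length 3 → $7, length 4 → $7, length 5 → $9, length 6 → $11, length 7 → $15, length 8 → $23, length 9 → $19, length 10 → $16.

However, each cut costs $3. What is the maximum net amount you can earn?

Let v[k] be the best obtainable value from length k. For each k, try every first piece i and keep the best of price[i] + v[k−i] minus the 3 cut fee when i<k.
v[1] = 2
v[2] = 3
v[3] = 7
v[4] = 7
v[5] = 9
v[6] = 11  (first piece 3, then v[3]=7)
v[7] = 15
v[8] = 23
v[9] = 22  (first piece 1, then v[8]=23)
v[10] = 23  (first piece 2, then v[8]=23)
One optimal plan: pieces 8 + 2 (1 cut) → $26 − $3 = $23.

23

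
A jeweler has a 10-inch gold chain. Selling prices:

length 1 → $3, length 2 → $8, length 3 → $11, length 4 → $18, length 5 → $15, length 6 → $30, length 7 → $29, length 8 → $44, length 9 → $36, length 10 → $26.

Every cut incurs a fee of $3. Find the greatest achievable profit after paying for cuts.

Consider every possible first cut. net[k] is the best of p[i]+net[k−i] over all sellable i≤k, charging 3 whenever i<k.
net[1] = 3
net[2] = max(3+3-3, 8+0) = 8
net[3] = max(3+8-3, 8+3-3, 11+0) = 11
net[4] = max(3+11-3, 8+8-3, 11+3-3, 18+0) = 18
net[5] = max(3+18-3, 8+11-3, 11+8-3, 18+3-3, 15+0) = 18
net[6] = max(3+18-3, 8+18-3, 11+11-3, 18+8-3, 15+3-3, 30+0) = 30
net[7] = max(3+30-3, 8+18-3, 11+18-3, …, 30+3-3, 29+0) = 30
net[8] = max(3+30-3, 8+30-3, 11+18-3, …, 29+3-3, 44+0) = 44
net[9] = max(3+44-3, 8+30-3, 11+30-3, …, 44+3-3, 36+0) = 44
net[10] = max(3+44-3, 8+44-3, 11+30-3, …, 36+3-3, 26+0) = 49
One optimal plan: pieces 8 + 2 (1 cut) → $52 − $3 = $49.

49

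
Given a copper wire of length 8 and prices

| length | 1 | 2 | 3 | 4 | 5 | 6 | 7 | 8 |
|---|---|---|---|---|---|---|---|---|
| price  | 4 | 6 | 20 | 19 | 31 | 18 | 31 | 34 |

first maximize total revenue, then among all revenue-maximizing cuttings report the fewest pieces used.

Let r[k] be the best obtainable value from length k. For each k, try every first piece i and keep the best of price[i] + r[k−i].
r[1] = 4
r[2] = 8  (first piece 1, then r[1]=4)
r[3] = 20
r[4] = 24  (first piece 1, then r[3]=20)
r[5] = 31
r[6] = 40  (first piece 3, then r[3]=20)
r[7] = 44  (first piece 1, then r[6]=40)
r[8] = 51  (first piece 3, then r[5]=31)
Maximum revenue is €51.
Now minimize piece count subject to staying optimal: for each k, pieces[k] = 1 + min over i with p[i]+r[k−i]=r[k] of pieces[k−i].
pieces[5] = 1
pieces[6] = 2
pieces[7] = 3
pieces[8] = 2

2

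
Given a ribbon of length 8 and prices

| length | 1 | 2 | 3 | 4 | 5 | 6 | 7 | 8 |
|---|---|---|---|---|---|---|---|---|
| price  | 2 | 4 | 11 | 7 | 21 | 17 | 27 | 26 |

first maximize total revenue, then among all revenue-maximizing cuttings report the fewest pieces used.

Build r[k] bottom-up: r[k] = max over allowed piece i of (p[i] + r[k−i]).
r[1] = 2
r[2] = max(2+2, 4+0) = 4
r[3] = max(2+4, 4+2, 11+0) = 11
r[4] = max(2+11, 4+4, 11+2, 7+0) = 13
r[5] = max(2+13, 4+11, 11+4, 7+2, 21+0) = 21
r[6] = max(2+21, 4+13, 11+11, 7+4, 21+2, 17+0) = 23
r[7] = max(2+23, 4+21, 11+13, …, 17+2, 27+0) = 27
r[8] = max(2+27, 4+23, 11+21, …, 27+2, 26+0) = 32
Maximum revenue is ¢32.
Now minimize piece count subject to staying optimal: for each k, pieces[k] = 1 + min over i with p[i]+r[k−i]=r[k] of pieces[k−i].
pieces[5] = 1
pieces[6] = 2
pieces[7] = 1
pieces[8] = 2

2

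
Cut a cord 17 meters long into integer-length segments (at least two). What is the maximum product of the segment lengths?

Define m[k] = max over 1≤i<k of i · max(k−i, m[k−i]); the inner max lets the remainder stay uncut if that's better.
m[2] = 1×max(1,0) = 1×1 = 1
m[3] = 1×max(2,1) = 1×2 = 2
m[4] = 2×max(2,1) = 2×2 = 4
m[5] = 2×max(3,2) = 2×3 = 6
m[6] = 3×max(3,2) = 3×3 = 9
m[7] = 2×max(5,6) = 2×6 = 12
m[8] = 2×max(6,9) = 2×9 = 18
m[9] = 3×max(6,9) = 3×9 = 27
m[10] = 2×max(8,18) = 2×18 = 36
m[11] = 2×max(9,27) = 2×27 = 54
m[12] = 3×max(9,27) = 3×27 = 81
m[13] = 2×max(11,54) = 2×54 = 108
m[14] = 2×max(12,81) = 2×81 = 162
m[15] = 3×max(12,81) = 3×81 = 243
m[16] = 2×max(14,162) = 2×162 = 324
m[17] = 2×max(15,243) = 2×243 = 486
One optimal split: 3 + 3 + 3 + 3 + 3 + 2; product 3×3×3×3×3×2 = 486.

486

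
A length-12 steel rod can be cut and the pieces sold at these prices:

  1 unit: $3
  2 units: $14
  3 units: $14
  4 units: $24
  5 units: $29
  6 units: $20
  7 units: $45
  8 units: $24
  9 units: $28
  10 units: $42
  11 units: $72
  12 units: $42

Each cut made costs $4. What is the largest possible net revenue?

Build net[k] bottom-up: net[k] = max over allowed piece i of (p[i] + net[k−i]) − 4 per cut.
net[1] = 3
net[2] = max(3+3-4, 14+0) = 14
net[3] = max(3+14-4, 14+3-4, 14+0) = 14
net[4] = max(3+14-4, 14+14-4, 14+3-4, 24+0) = 24
net[5] = max(3+24-4, 14+14-4, 14+14-4, 24+3-4, 29+0) = 29
net[6] = max(3+29-4, 14+24-4, 14+14-4, 24+14-4, 29+3-4, 20+0) = 34
net[7] = max(3+34-4, 14+29-4, 14+24-4, …, 20+3-4, 45+0) = 45
net[8] = max(3+45-4, 14+34-4, 14+29-4, …, 45+3-4, 24+0) = 44
net[9] = max(3+44-4, 14+45-4, 14+34-4, …, 24+3-4, 28+0) = 55
net[10] = max(3+55-4, 14+44-4, 14+45-4, …, 28+3-4, 42+0) = 55
net[11] = max(3+55-4, 14+55-4, 14+44-4, …, 42+3-4, 72+0) = 72
net[12] = max(3+72-4, 14+55-4, 14+55-4, …, 72+3-4, 42+0) = 71
One optimal plan: pieces 11 + 1 (1 cut) → $75 − $4 = $71.

71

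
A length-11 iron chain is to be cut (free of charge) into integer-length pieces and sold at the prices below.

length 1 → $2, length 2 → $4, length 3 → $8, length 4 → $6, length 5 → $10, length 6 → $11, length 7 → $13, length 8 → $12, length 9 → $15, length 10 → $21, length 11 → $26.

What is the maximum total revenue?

Consider every possible first cut. v[k] is the best of p[i]+v[k−i] over all sellable i≤k.
v[1] = 2
v[2] = max(2+2, 4+0) = 4
v[3] = max(2+4, 4+2, 8+0) = 8
v[4] = max(2+8, 4+4, 8+2, 6+0) = 10
v[5] = max(2+10, 4+8, 8+4, 6+2, 10+0) = 12
v[6] = max(2+12, 4+10, 8+8, 6+4, 10+2, 11+0) = 16
v[7] = max(2+16, 4+12, 8+10, …, 11+2, 13+0) = 18
v[8] = max(2+18, 4+16, 8+12, …, 13+2, 12+0) = 20
v[9] = max(2+20, 4+18, 8+16, …, 12+2, 15+0) = 24
v[10] = max(2+24, 4+20, 8+18, …, 15+2, 21+0) = 26
v[11] = max(2+26, 4+24, 8+20, …, 21+2, 26+0) = 28
One optimal cutting: 3 + 3 + 3 + 1 + 1 → $8 + $8 + $8 + $2 + $2 = $28.

28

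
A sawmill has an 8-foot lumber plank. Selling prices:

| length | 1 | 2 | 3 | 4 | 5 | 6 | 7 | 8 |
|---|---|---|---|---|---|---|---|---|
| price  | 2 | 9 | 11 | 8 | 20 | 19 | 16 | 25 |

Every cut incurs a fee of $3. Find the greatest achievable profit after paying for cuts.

28

Let v[k] be the best obtainable value from length k. For each k, try every first piece i and keep the best of price[i] + v[k−i] minus the 3 cut fee when i<k.
v[1] = 2
v[2] = 9
v[3] = 11
v[4] = 15  (first piece 2, then v[2]=9)
v[5] = 20
v[6] = 21  (first piece 2, then v[4]=15)
v[7] = 26  (first piece 2, then v[5]=20)
v[8] = 28  (first piece 3, then v[5]=20)
One optimal plan: pieces 5 + 3 (1 cut) → $31 − $3 = $28.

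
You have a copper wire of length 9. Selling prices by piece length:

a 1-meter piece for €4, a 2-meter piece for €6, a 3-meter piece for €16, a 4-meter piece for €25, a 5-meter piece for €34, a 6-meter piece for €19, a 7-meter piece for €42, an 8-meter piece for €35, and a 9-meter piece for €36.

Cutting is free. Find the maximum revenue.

Let best[k] be the best obtainable value from length k. For each k, try every first piece i and keep the best of price[i] + best[k−i].
best[1] = 4
best[2] = 8  (first piece 1, then best[1]=4)
best[3] = 16
best[4] = 25
best[5] = 34
best[6] = 38  (first piece 1, then best[5]=34)
best[7] = 42  (first piece 1, then best[6]=38)
best[8] = 50  (first piece 3, then best[5]=34)
best[9] = 59  (first piece 4, then best[5]=34)
One optimal cutting: 5 + 4 → €34 + €25 = €59.

59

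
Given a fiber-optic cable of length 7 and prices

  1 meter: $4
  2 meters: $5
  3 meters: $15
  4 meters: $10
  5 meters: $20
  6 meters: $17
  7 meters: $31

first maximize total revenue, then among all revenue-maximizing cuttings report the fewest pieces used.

3

Build r[k] bottom-up: r[k] = max over allowed piece i of (p[i] + r[k−i]).
r[1] = 4
r[2] = 8  (first piece 1, then r[1]=4)
r[3] = 15
r[4] = 19  (first piece 1, then r[3]=15)
r[5] = 23  (first piece 1, then r[4]=19)
r[6] = 30  (first piece 3, then r[3]=15)
r[7] = 34  (first piece 1, then r[6]=30)
Maximum revenue is $34.
Now minimize piece count subject to staying optimal: for each k, pieces[k] = 1 + min over i with p[i]+r[k−i]=r[k] of pieces[k−i].
pieces[4] = 2
pieces[5] = 3
pieces[6] = 2
pieces[7] = 3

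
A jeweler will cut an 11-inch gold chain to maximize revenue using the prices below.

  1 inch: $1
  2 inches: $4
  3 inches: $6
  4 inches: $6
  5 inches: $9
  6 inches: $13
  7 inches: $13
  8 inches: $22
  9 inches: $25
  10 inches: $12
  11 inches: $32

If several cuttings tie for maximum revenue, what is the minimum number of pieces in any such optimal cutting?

1

Build r[k] bottom-up: r[k] = max over allowed piece i of (p[i] + r[k−i]).
r[1] = 1
r[2] = 4
r[3] = 6
r[4] = 8  (first piece 2, then r[2]=4)
r[5] = 10  (first piece 2, then r[3]=6)
r[6] = 13
r[7] = 14  (first piece 1, then r[6]=13)
r[8] = 22
r[9] = 25
r[10] = 26  (first piece 1, then r[9]=25)
r[11] = 32
Maximum revenue is $32.
Now minimize piece count subject to staying optimal: for each k, pieces[k] = 1 + min over i with p[i]+r[k−i]=r[k] of pieces[k−i].
pieces[8] = 1
pieces[9] = 1
pieces[10] = 2
pieces[11] = 1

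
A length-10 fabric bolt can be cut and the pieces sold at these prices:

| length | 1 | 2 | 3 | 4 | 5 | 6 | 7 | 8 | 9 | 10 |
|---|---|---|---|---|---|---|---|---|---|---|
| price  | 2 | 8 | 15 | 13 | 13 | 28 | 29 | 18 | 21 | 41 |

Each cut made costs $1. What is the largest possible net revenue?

44

Consider every possible first cut. net[k] is the best of p[i]+net[k−i] over all sellable i≤k, charging 1 whenever i<k.
net[1] = 2
net[2] = 8
net[3] = 15
net[4] = 16  (first piece 1, then net[3]=15)
net[5] = 22  (first piece 2, then net[3]=15)
net[6] = 29  (first piece 3, then net[3]=15)
net[7] = 30  (first piece 1, then net[6]=29)
net[8] = 36  (first piece 2, then net[6]=29)
net[9] = 43  (first piece 3, then net[6]=29)
net[10] = 44  (first piece 1, then net[9]=43)
One optimal plan: pieces 3 + 3 + 3 + 1 (3 cuts) → $47 − $3 = $44.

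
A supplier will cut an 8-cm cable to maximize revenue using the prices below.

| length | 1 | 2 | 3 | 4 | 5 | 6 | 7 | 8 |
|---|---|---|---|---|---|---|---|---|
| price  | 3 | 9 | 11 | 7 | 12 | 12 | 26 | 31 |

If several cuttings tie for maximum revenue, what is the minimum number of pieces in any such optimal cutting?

Let r[k] be the best obtainable value from length k. For each k, try every first piece i and keep the best of price[i] + r[k−i].
r[1] = 3
r[2] = max(3+3, 9+0) = 9
r[3] = max(3+9, 9+3, 11+0) = 12
r[4] = max(3+12, 9+9, 11+3, 7+0) = 18
r[5] = max(3+18, 9+12, 11+9, 7+3, 12+0) = 21
r[6] = max(3+21, 9+18, 11+12, 7+9, 12+3, 12+0) = 27
r[7] = max(3+27, 9+21, 11+18, …, 12+3, 26+0) = 30
r[8] = max(3+30, 9+27, 11+21, …, 26+3, 31+0) = 36
Maximum revenue is 36.
Now minimize piece count subject to staying optimal: for each k, pieces[k] = 1 + min over i with p[i]+r[k−i]=r[k] of pieces[k−i].
pieces[5] = 3
pieces[6] = 3
pieces[7] = 4
pieces[8] = 4

4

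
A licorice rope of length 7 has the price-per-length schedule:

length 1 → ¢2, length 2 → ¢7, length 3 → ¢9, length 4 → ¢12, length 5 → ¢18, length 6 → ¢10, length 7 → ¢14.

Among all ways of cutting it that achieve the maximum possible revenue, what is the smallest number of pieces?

2

Consider every possible first cut. r[k] is the best of p[i]+r[k−i] over all sellable i≤k.
r[1] = 2
r[2] = 7
r[3] = 9  (first piece 1, then r[2]=7)
r[4] = 14  (first piece 2, then r[2]=7)
r[5] = 18
r[6] = 21  (first piece 2, then r[4]=14)
r[7] = 25  (first piece 2, then r[5]=18)
Maximum revenue is ¢25.
Now minimize piece count subject to staying optimal: for each k, pieces[k] = 1 + min over i with p[i]+r[k−i]=r[k] of pieces[k−i].
pieces[4] = 2
pieces[5] = 1
pieces[6] = 3
pieces[7] = 2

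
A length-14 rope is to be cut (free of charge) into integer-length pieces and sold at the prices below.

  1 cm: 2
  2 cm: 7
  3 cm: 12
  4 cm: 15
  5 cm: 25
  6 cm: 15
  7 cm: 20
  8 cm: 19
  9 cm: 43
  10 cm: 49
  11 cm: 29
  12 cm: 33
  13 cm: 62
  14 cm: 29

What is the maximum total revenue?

Let r[k] be the best obtainable value from length k. For each k, try every first piece i and keep the best of price[i] + r[k−i].
r[1] = 2
r[2] = 7
r[3] = 12
r[4] = 15
r[5] = 25
r[6] = 27  (first piece 1, then r[5]=25)
r[7] = 32  (first piece 2, then r[5]=25)
r[8] = 37  (first piece 3, then r[5]=25)
r[9] = 43
r[10] = 50  (first piece 5, then r[5]=25)
r[11] = 52  (first piece 1, then r[10]=50)
r[12] = 57  (first piece 2, then r[10]=50)
r[13] = 62  (first piece 3, then r[10]=50)
r[14] = 68  (first piece 5, then r[9]=43)
One optimal cutting: 9 + 5 → 43 + 25 = 68.

68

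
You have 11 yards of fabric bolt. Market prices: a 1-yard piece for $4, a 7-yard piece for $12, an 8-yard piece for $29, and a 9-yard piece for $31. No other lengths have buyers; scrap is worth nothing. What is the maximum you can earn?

Consider every possible first cut. r[k] is the best of p[i]+r[k−i] over all sellable i≤k.
r[1] = 4
r[2] = 8  (first piece 1, then r[1]=4)
r[3] = 12  (first piece 1, then r[2]=8)
r[4] = 16  (first piece 1, then r[3]=12)
r[5] = 20  (first piece 1, then r[4]=16)
r[6] = 24  (first piece 1, then r[5]=20)
r[7] = 28  (first piece 1, then r[6]=24)
r[8] = 32  (first piece 1, then r[7]=28)
r[9] = 36  (first piece 1, then r[8]=32)
r[10] = 40  (first piece 1, then r[9]=36)
r[11] = 44  (first piece 1, then r[10]=40)
One optimal cutting: 1 + 1 + 1 + 1 + 1 + 1 + 1 + 1 + 1 + 1 + 1 → $44.

44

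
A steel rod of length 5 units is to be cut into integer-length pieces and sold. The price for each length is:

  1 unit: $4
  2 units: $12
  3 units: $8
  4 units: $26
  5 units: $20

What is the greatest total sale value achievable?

30

Build best[k] bottom-up: best[k] = max over allowed piece i of (p[i] + best[k−i]).
best[1] = 4
best[2] = max(4+4, 12+0) = 12
best[3] = max(4+12, 12+4, 8+0) = 16
best[4] = max(4+16, 12+12, 8+4, 26+0) = 26
best[5] = max(4+26, 12+16, 8+12, 26+4, 20+0) = 30
One optimal cutting: 4 + 1 → $26 + $4 = $30.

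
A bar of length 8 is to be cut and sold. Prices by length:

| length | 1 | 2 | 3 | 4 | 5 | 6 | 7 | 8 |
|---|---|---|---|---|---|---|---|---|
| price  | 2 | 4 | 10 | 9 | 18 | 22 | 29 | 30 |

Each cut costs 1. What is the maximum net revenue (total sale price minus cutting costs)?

30

Let r[k] be the best obtainable value from length k. For each k, try every first piece i and keep the best of price[i] + r[k−i] minus the 1 cut fee when i<k.
r[1] = 2
r[2] = 4
r[3] = 10
r[4] = 11  (first piece 1, then r[3]=10)
r[5] = 18
r[6] = 22
r[7] = 29
r[8] = 30  (first piece 1, then r[7]=29)
One optimal plan: pieces 7 + 1 (1 cut) → 31 − 1 = 30.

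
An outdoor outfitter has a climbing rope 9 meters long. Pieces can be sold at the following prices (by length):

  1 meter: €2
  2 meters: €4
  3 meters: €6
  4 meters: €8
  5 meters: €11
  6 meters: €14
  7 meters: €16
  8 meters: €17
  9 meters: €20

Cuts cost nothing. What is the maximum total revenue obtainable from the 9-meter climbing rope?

Build v[k] bottom-up: v[k] = max over allowed piece i of (p[i] + v[k−i]).
v[1] = 2
v[2] = 4  (first piece 1, then v[1]=2)
v[3] = 6  (first piece 1, then v[2]=4)
v[4] = 8  (first piece 1, then v[3]=6)
v[5] = 11
v[6] = 14
v[7] = 16  (first piece 1, then v[6]=14)
v[8] = 18  (first piece 1, then v[7]=16)
v[9] = 20  (first piece 1, then v[8]=18)
One optimal cutting: 6 + 1 + 1 + 1 → €14 + €2 + €2 + €2 = €20.

20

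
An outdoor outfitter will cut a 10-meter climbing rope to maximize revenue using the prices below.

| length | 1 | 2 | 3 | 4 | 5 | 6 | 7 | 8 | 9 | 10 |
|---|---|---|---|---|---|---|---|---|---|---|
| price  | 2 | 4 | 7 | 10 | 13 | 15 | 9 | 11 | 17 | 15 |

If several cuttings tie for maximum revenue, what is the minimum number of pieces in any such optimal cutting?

Build r[k] bottom-up: r[k] = max over allowed piece i of (p[i] + r[k−i]).
r[1] = 2
r[2] = max(2+2, 4+0) = 4
r[3] = max(2+4, 4+2, 7+0) = 7
r[4] = max(2+7, 4+4, 7+2, 10+0) = 10
r[5] = max(2+10, 4+7, 7+4, 10+2, 13+0) = 13
r[6] = max(2+13, 4+10, 7+7, 10+4, 13+2, 15+0) = 15
r[7] = max(2+15, 4+13, 7+10, …, 15+2, 9+0) = 17
r[8] = max(2+17, 4+15, 7+13, …, 9+2, 11+0) = 20
r[9] = max(2+20, 4+17, 7+15, …, 11+2, 17+0) = 23
r[10] = max(2+23, 4+20, 7+17, …, 17+2, 15+0) = 26
Maximum revenue is €26.
Now minimize piece count subject to staying optimal: for each k, pieces[k] = 1 + min over i with p[i]+r[k−i]=r[k] of pieces[k−i].
pieces[7] = 2
pieces[8] = 2
pieces[9] = 2
pieces[10] = 2

2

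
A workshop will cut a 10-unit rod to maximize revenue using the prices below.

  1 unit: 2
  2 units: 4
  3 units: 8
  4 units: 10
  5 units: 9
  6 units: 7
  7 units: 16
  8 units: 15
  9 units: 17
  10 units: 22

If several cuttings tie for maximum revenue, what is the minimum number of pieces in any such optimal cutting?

3

Let r[k] be the best obtainable value from length k. For each k, try every first piece i and keep the best of price[i] + r[k−i].
r[1] = 2
r[2] = 4  (first piece 1, then r[1]=2)
r[3] = 8
r[4] = 10  (first piece 1, then r[3]=8)
r[5] = 12  (first piece 1, then r[4]=10)
r[6] = 16  (first piece 3, then r[3]=8)
r[7] = 18  (first piece 1, then r[6]=16)
r[8] = 20  (first piece 1, then r[7]=18)
r[9] = 24  (first piece 3, then r[6]=16)
r[10] = 26  (first piece 1, then r[9]=24)
Maximum revenue is 26.
Now minimize piece count subject to staying optimal: for each k, pieces[k] = 1 + min over i with p[i]+r[k−i]=r[k] of pieces[k−i].
pieces[7] = 2
pieces[8] = 2
pieces[9] = 3
pieces[10] = 3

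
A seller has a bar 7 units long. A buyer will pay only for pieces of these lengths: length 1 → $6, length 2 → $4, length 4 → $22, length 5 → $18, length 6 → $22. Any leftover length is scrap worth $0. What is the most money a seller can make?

42

Let f[k] be the best obtainable value from length k. For each k, try every first piece i and keep the best of price[i] + f[k−i].
f[1] = 6
f[2] = 12  (first piece 1, then f[1]=6)
f[3] = 18  (first piece 1, then f[2]=12)
f[4] = 24  (first piece 1, then f[3]=18)
f[5] = 30  (first piece 1, then f[4]=24)
f[6] = 36  (first piece 1, then f[5]=30)
f[7] = 42  (first piece 1, then f[6]=36)
One optimal cutting: 1 + 1 + 1 + 1 + 1 + 1 + 1 → $42.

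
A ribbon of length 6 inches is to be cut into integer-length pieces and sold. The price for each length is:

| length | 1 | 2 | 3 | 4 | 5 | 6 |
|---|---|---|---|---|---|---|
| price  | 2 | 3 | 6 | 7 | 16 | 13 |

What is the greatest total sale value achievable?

Build best[k] bottom-up: best[k] = max over allowed piece i of (p[i] + best[k−i]).
best[1] = 2
best[2] = 4  (first piece 1, then best[1]=2)
best[3] = 6  (first piece 1, then best[2]=4)
best[4] = 8  (first piece 1, then best[3]=6)
best[5] = 16
best[6] = 18  (first piece 1, then best[5]=16)
One optimal cutting: 5 + 1 → ¢16 + ¢2 = ¢18.

18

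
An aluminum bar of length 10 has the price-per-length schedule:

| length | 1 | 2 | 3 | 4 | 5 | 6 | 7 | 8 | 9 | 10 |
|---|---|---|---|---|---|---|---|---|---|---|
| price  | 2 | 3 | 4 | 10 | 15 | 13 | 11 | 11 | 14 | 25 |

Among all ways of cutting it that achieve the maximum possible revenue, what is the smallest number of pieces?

2

Consider every possible first cut. r[k] is the best of p[i]+r[k−i] over all sellable i≤k.
r[1] = 2
r[2] = 4  (first piece 1, then r[1]=2)
r[3] = 6  (first piece 1, then r[2]=4)
r[4] = 10
r[5] = 15
r[6] = 17  (first piece 1, then r[5]=15)
r[7] = 19  (first piece 1, then r[6]=17)
r[8] = 21  (first piece 1, then r[7]=19)
r[9] = 25  (first piece 4, then r[5]=15)
r[10] = 30  (first piece 5, then r[5]=15)
Maximum revenue is $30.
Now minimize piece count subject to staying optimal: for each k, pieces[k] = 1 + min over i with p[i]+r[k−i]=r[k] of pieces[k−i].
pieces[7] = 3
pieces[8] = 4
pieces[9] = 2
pieces[10] = 2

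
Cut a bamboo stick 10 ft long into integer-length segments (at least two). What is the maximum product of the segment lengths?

36

Fill prod[k] for k=2..10: at each k try every first piece i and multiply by the better of (k−i) uncut or prod[k−i].
Small cases: prod[2]=1.
prod[3] = max(1*2, 2*1) = 2
prod[4] = max(1*3, 2*2, 3*1) = 4
prod[5] = max(1*4, 2*3, 3*2, 4*1) = 6
prod[6] = max(1*6, 2*4, 3*3, 4*2, 5*1) = 9
prod[7] = max(1*9, 2*6, 3*4, 4*3, 5*2, 6*1) = 12
prod[8] = max(1*12, 2*9, 3*6, …, 6*2, 7*1) = 18
prod[9] = max(1*18, 2*12, 3*9, …, 7*2, 8*1) = 27
prod[10] = max(1*27, 2*18, 3*12, …, 8*2, 9*1) = 36
One optimal split: 3 + 3 + 2 + 2; product 3*3*2*2 = 36.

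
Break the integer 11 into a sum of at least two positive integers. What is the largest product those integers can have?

54

Let P[k] be the best product for length k (with at least one cut). For each first piece i, the rest contributes max(k−i, P[k−i]).
Small cases: P[2]=1, P[3]=2.
P[4] = 2*max(2,1) = 2*2 = 4
P[5] = 2*max(3,2) = 2*3 = 6
P[6] = 3*max(3,2) = 3*3 = 9
P[7] = 2*max(5,6) = 2*6 = 12
P[8] = 2*max(6,9) = 2*9 = 18
P[9] = 3*max(6,9) = 3*9 = 27
P[10] = 2*max(8,18) = 2*18 = 36
P[11] = 2*max(9,27) = 2*27 = 54
One optimal split: 3 + 3 + 3 + 2; product 3*3*3*2 = 54.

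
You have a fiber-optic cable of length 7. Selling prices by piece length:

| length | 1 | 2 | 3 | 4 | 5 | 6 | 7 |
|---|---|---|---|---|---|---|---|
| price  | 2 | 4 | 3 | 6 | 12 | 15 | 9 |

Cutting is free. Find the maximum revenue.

Let r[k] be the best obtainable value from length k. For each k, try every first piece i and keep the best of price[i] + r[k−i].
r[1] = 2
r[2] = 4  (first piece 1, then r[1]=2)
r[3] = 6  (first piece 1, then r[2]=4)
r[4] = 8  (first piece 1, then r[3]=6)
r[5] = 12
r[6] = 15
r[7] = 17  (first piece 1, then r[6]=15)
One optimal cutting: 6 + 1 → $15 + $2 = $17.

17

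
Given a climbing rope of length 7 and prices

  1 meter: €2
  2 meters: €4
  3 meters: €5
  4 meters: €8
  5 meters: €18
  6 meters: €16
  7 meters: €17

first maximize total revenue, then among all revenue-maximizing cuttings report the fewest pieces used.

2

Consider every possible first cut. r[k] is the best of p[i]+r[k−i] over all sellable i≤k.
r[1] = 2
r[2] = max(2+2, 4+0) = 4
r[3] = max(2+4, 4+2, 5+0) = 6
r[4] = max(2+6, 4+4, 5+2, 8+0) = 8
r[5] = max(2+8, 4+6, 5+4, 8+2, 18+0) = 18
r[6] = max(2+18, 4+8, 5+6, 8+4, 18+2, 16+0) = 20
r[7] = max(2+20, 4+18, 5+8, …, 16+2, 17+0) = 22
Maximum revenue is €22.
Now minimize piece count subject to staying optimal: for each k, pieces[k] = 1 + min over i with p[i]+r[k−i]=r[k] of pieces[k−i].
pieces[4] = 1
pieces[5] = 1
pieces[6] = 2
pieces[7] = 2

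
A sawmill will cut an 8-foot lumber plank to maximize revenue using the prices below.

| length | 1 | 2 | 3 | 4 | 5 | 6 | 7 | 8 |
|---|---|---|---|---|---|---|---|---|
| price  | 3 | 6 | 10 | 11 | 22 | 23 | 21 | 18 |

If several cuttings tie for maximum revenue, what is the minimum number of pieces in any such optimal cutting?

Build r[k] bottom-up: r[k] = max over allowed piece i of (p[i] + r[k−i]).
r[1] = 3
r[2] = max(3+3, 6+0) = 6
r[3] = max(3+6, 6+3, 10+0) = 10
r[4] = max(3+10, 6+6, 10+3, 11+0) = 13
r[5] = max(3+13, 6+10, 10+6, 11+3, 22+0) = 22
r[6] = max(3+22, 6+13, 10+10, 11+6, 22+3, 23+0) = 25
r[7] = max(3+25, 6+22, 10+13, …, 23+3, 21+0) = 28
r[8] = max(3+28, 6+25, 10+22, …, 21+3, 18+0) = 32
Maximum revenue is $32.
Now minimize piece count subject to staying optimal: for each k, pieces[k] = 1 + min over i with p[i]+r[k−i]=r[k] of pieces[k−i].
pieces[5] = 1
pieces[6] = 2
pieces[7] = 2
pieces[8] = 2

2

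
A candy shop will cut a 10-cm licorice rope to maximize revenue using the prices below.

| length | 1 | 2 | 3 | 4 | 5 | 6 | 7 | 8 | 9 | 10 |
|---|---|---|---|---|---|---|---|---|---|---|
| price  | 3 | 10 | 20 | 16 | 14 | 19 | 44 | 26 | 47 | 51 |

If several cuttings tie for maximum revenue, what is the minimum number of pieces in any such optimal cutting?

2

Build r[k] bottom-up: r[k] = max over allowed piece i of (p[i] + r[k−i]).
r[1] = 3
r[2] = max(3+3, 10+0) = 10
r[3] = max(3+10, 10+3, 20+0) = 20
r[4] = max(3+20, 10+10, 20+3, 16+0) = 23
r[5] = max(3+23, 10+20, 20+10, 16+3, 14+0) = 30
r[6] = max(3+30, 10+23, 20+20, 16+10, 14+3, 19+0) = 40
r[7] = max(3+40, 10+30, 20+23, …, 19+3, 44+0) = 44
r[8] = max(3+44, 10+40, 20+30, …, 44+3, 26+0) = 50
r[9] = max(3+50, 10+44, 20+40, …, 26+3, 47+0) = 60
r[10] = max(3+60, 10+50, 20+44, …, 47+3, 51+0) = 64
Maximum revenue is ¢64.
Now minimize piece count subject to staying optimal: for each k, pieces[k] = 1 + min over i with p[i]+r[k−i]=r[k] of pieces[k−i].
pieces[7] = 1
pieces[8] = 3
pieces[9] = 3
pieces[10] = 2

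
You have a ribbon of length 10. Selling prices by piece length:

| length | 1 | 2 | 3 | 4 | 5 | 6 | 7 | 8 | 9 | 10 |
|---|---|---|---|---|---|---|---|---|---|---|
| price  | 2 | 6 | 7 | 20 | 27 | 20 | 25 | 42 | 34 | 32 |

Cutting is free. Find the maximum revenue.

54

Build r[k] bottom-up: r[k] = max over allowed piece i of (p[i] + r[k−i]).
r[1] = 2
r[2] = 6
r[3] = 8  (first piece 1, then r[2]=6)
r[4] = 20
r[5] = 27
r[6] = 29  (first piece 1, then r[5]=27)
r[7] = 33  (first piece 2, then r[5]=27)
r[8] = 42
r[9] = 47  (first piece 4, then r[5]=27)
r[10] = 54  (first piece 5, then r[5]=27)
One optimal cutting: 5 + 5 → ¢27 + ¢27 = ¢54.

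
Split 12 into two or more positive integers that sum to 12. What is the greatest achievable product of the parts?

Fill P[k] for k=2..12: at each k try every first piece i and multiply by the better of (k−i) uncut or P[k−i].
P[2] = 1·max(1,0) = 1·1 = 1
P[3] = 1·max(2,1) = 1·2 = 2
P[4] = 2·max(2,1) = 2·2 = 4
P[5] = 2·max(3,2) = 2·3 = 6
P[6] = 3·max(3,2) = 3·3 = 9
P[7] = 2·max(5,6) = 2·6 = 12
P[8] = 2·max(6,9) = 2·9 = 18
P[9] = 3·max(6,9) = 3·9 = 27
P[10] = 2·max(8,18) = 2·18 = 36
P[11] = 2·max(9,27) = 2·27 = 54
P[12] = 3·max(9,27) = 3·27 = 81
One optimal split: 3 + 3 + 3 + 3; product 3·3·3·3 = 81.

81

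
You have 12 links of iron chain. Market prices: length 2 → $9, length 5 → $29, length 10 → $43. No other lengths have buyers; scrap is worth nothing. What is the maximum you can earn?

67

Let f[k] be the best obtainable value from length k. For each k, try every first piece i and keep the best of price[i] + f[k−i].
f[1] = 0
f[2] = 9
f[3] = 9
f[4] = 18  (first piece 2, then f[2]=9)
f[5] = max(9+9, 29+0) = 29
f[6] = max(9+18, 29+0) = 29
f[7] = max(9+29, 29+9) = 38
f[8] = max(9+29, 29+9) = 38
f[9] = max(9+38, 29+18) = 47
f[10] = max(9+38, 29+29, 43+0) = 58
f[11] = max(9+47, 29+29, 43+0) = 58
f[12] = max(9+58, 29+38, 43+9) = 67
One optimal cutting: 5 + 5 + 2 → $67.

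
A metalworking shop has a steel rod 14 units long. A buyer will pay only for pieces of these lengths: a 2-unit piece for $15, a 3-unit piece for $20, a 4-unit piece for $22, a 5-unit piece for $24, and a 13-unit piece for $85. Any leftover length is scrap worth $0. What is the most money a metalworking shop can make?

Build best[k] bottom-up: best[k] = max over allowed piece i of (p[i] + best[k−i]).
best[1] = 0
best[2] = 15
best[3] = 20
best[4] = 30  (first piece 2, then best[2]=15)
best[5] = 35  (first piece 2, then best[3]=20)
best[6] = 45  (first piece 2, then best[4]=30)
best[7] = 50  (first piece 2, then best[5]=35)
best[8] = 60  (first piece 2, then best[6]=45)
best[9] = 65  (first piece 2, then best[7]=50)
best[10] = 75  (first piece 2, then best[8]=60)
best[11] = 80  (first piece 2, then best[9]=65)
best[12] = 90  (first piece 2, then best[10]=75)
best[13] = 95  (first piece 2, then best[11]=80)
best[14] = 105  (first piece 2, then best[12]=90)
One optimal cutting: 2 + 2 + 2 + 2 + 2 + 2 + 2 → $105.

105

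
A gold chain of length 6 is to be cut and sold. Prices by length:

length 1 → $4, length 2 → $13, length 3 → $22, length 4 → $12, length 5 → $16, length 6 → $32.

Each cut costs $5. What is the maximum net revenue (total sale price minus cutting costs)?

39

Let v[k] be the best obtainable value from length k. For each k, try every first piece i and keep the best of price[i] + v[k−i] minus the 5 cut fee when i<k.
v[1] = 4
v[2] = max(4+4-5, 13+0) = 13
v[3] = max(4+13-5, 13+4-5, 22+0) = 22
v[4] = max(4+22-5, 13+13-5, 22+4-5, 12+0) = 21
v[5] = max(4+21-5, 13+22-5, 22+13-5, 12+4-5, 16+0) = 30
v[6] = max(4+30-5, 13+21-5, 22+22-5, 12+13-5, 16+4-5, 32+0) = 39
One optimal plan: pieces 3 + 3 (1 cut) → $44 − $5 = $39.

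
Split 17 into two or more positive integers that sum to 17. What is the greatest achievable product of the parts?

Fill g[k] for k=2..17: at each k try every first piece i and multiply by the better of (k−i) uncut or g[k−i].
Small cases: g[2]=1, g[3]=2, g[4]=4, g[5]=6, g[6]=9, g[7]=12, g[8]=18, g[9]=27, g[10]=36, g[11]=54, g[12]=81.
g[13] = max(1*81, 2*54, 3*36, …, 11*2, 12*1) = 108
g[14] = max(1*108, 2*81, 3*54, …, 12*2, 13*1) = 162
g[15] = max(1*162, 2*108, 3*81, …, 13*2, 14*1) = 243
g[16] = max(1*243, 2*162, 3*108, …, 14*2, 15*1) = 324
g[17] = max(1*324, 2*243, 3*162, …, 15*2, 16*1) = 486
One optimal split: 3 + 3 + 3 + 3 + 3 + 2; product 3*3*3*3*3*2 = 486.

486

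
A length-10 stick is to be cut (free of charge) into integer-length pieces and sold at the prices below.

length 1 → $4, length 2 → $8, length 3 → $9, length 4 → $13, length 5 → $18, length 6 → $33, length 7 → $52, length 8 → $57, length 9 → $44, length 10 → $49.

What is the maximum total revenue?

Consider every possible first cut. best[k] is the best of p[i]+best[k−i] over all sellable i≤k.
best[1] = 4
best[2] = 8  (first piece 1, then best[1]=4)
best[3] = 12  (first piece 1, then best[2]=8)
best[4] = 16  (first piece 1, then best[3]=12)
best[5] = 20  (first piece 1, then best[4]=16)
best[6] = 33
best[7] = 52
best[8] = 57
best[9] = 61  (first piece 1, then best[8]=57)
best[10] = 65  (first piece 1, then best[9]=61)
One optimal cutting: 8 + 1 + 1 → $57 + $4 + $4 = $65.

65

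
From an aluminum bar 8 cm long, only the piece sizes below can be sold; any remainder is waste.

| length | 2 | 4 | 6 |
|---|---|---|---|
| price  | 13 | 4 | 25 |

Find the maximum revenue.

Build f[k] bottom-up: f[k] = max over allowed piece i of (p[i] + f[k−i]).
f[1] = 0
f[2] = 13
f[3] = 13
f[4] = max(13+13, 4+0) = 26
f[5] = max(13+13, 4+0) = 26
f[6] = max(13+26, 4+13, 25+0) = 39
f[7] = max(13+26, 4+13, 25+0) = 39
f[8] = max(13+39, 4+26, 25+13) = 52
One optimal cutting: 2 + 2 + 2 + 2 → $52.

52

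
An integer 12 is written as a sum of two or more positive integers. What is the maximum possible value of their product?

Fill f[k] for k=2..12: at each k try every first piece i and multiply by the better of (k−i) uncut or f[k−i].
f[2] = 1*max(1,0) = 1*1 = 1
f[3] = max(1*2, 2*1) = 2
f[4] = max(1*3, 2*2, 3*1) = 4
f[5] = max(1*4, 2*3, 3*2, 4*1) = 6
f[6] = max(1*6, 2*4, 3*3, 4*2, 5*1) = 9
f[7] = max(1*9, 2*6, 3*4, 4*3, 5*2, 6*1) = 12
f[8] = max(1*12, 2*9, 3*6, …, 6*2, 7*1) = 18
f[9] = max(1*18, 2*12, 3*9, …, 7*2, 8*1) = 27
f[10] = max(1*27, 2*18, 3*12, …, 8*2, 9*1) = 36
f[11] = max(1*36, 2*27, 3*18, …, 9*2, 10*1) = 54
f[12] = max(1*54, 2*36, 3*27, …, 10*2, 11*1) = 81
One optimal split: 3 + 3 + 3 + 3; product 3*3*3*3 = 81.

81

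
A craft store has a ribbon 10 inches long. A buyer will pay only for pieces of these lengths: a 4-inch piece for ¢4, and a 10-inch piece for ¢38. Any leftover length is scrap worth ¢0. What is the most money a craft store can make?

Consider every possible first cut. r[k] is the best of p[i]+r[k−i] over all sellable i≤k.
r[1] = 0
r[2] = 0
r[3] = 0
r[4] = 4
r[5] = 4
r[6] = 4
r[7] = 4
r[8] = 8  (first piece 4, then r[4]=4)
r[9] = 8
r[10] = max(4+4, 38+0) = 38
One optimal cutting: 10 → ¢38.

38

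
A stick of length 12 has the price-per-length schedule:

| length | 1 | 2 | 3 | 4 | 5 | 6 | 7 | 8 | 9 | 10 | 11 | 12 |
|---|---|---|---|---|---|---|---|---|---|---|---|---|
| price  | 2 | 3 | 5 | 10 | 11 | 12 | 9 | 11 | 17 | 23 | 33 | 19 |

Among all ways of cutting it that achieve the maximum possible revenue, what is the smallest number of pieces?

Build r[k] bottom-up: r[k] = max over allowed piece i of (p[i] + r[k−i]).
r[1] = 2
r[2] = max(2+2, 3+0) = 4
r[3] = max(2+4, 3+2, 5+0) = 6
r[4] = max(2+6, 3+4, 5+2, 10+0) = 10
r[5] = max(2+10, 3+6, 5+4, 10+2, 11+0) = 12
r[6] = max(2+12, 3+10, 5+6, 10+4, 11+2, 12+0) = 14
r[7] = max(2+14, 3+12, 5+10, …, 12+2, 9+0) = 16
r[8] = max(2+16, 3+14, 5+12, …, 9+2, 11+0) = 20
r[9] = max(2+20, 3+16, 5+14, …, 11+2, 17+0) = 22
r[10] = max(2+22, 3+20, 5+16, …, 17+2, 23+0) = 24
r[11] = max(2+24, 3+22, 5+20, …, 23+2, 33+0) = 33
r[12] = max(2+33, 3+24, 5+22, …, 33+2, 19+0) = 35
Maximum revenue is €35.
Now minimize piece count subject to staying optimal: for each k, pieces[k] = 1 + min over i with p[i]+r[k−i]=r[k] of pieces[k−i].
pieces[9] = 3
pieces[10] = 4
pieces[11] = 1
pieces[12] = 2

2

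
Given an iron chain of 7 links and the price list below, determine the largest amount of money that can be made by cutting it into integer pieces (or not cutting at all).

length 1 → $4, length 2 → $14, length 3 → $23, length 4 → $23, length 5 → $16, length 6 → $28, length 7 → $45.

Build r[k] bottom-up: r[k] = max over allowed piece i of (p[i] + r[k−i]).
r[1] = 4
r[2] = max(4+4, 14+0) = 14
r[3] = max(4+14, 14+4, 23+0) = 23
r[4] = max(4+23, 14+14, 23+4, 23+0) = 28
r[5] = max(4+28, 14+23, 23+14, 23+4, 16+0) = 37
r[6] = max(4+37, 14+28, 23+23, 23+14, 16+4, 28+0) = 46
r[7] = max(4+46, 14+37, 23+28, …, 28+4, 45+0) = 51
One optimal cutting: 3 + 2 + 2 → $23 + $14 + $14 = $51.

51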